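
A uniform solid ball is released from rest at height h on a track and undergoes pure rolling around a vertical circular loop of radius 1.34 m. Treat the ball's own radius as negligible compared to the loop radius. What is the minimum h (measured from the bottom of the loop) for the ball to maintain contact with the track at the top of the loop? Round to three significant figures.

h_min ≈ 3.62 m

For this body I = (2/5)MR², i.e. k = I/(MR²) = 0.4.
At the top of the loop, the minimum-contact condition is Mg = Mv_top²/r, so v_top² = gr.
With ω = v/R, the kinetic energy at speed v is ½(1+k)Mv² = (7/10)Mv².
Energy conservation from release (height h) to the top (height 2r): Mgh = Mg(2r) + (7/10)M·gr.
Thus h_min = 2r + (1+k)r/2 = r(2 + 1.4/2) = 1.34 × 2.7 ≈ 3.62 m.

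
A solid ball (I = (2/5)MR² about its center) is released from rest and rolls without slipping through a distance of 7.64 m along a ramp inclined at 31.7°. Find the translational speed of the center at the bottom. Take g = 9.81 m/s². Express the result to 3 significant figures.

Here I = (2/5)MR², so the shape factor k = I/(MR²) = 0.4.
The rolling condition ω = v/R makes the rotational term ½I(v/R)² = ½kMv², so KE_total = ½(1+k)Mv² = (7/10)Mv².
The vertical drop is h = L sinθ = 7.64 × sin31.7° = 4.015 m.
Energy conservation: Mgh = (7/10)Mv², so v = √(2gh/(1+k)) = √(2 × 9.81 × 4.015 / 1.4) ≈ 7.50 m/s.

v ≈ 7.50 m/s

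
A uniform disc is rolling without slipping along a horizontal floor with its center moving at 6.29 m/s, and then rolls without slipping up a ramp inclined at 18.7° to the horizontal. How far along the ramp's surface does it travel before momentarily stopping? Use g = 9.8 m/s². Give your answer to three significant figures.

With I = (1/2)MR², the ratio k = I/(MR²) is 0.5.
Since it rolls without slipping, ω = v/R and KE = ½Mv² + ½Iω² = ½(1+k)Mv² = (3/4)Mv².
Setting this equal to Mgh gives the vertical rise h = (1+k)v₀²/(2g) = 1.5×6.29²/(2×9.8) = 3.028 m.
Along the incline, d = h/sinθ = 3.028/sin18.7° ≈ 9.44 m.

d ≈ 9.44 m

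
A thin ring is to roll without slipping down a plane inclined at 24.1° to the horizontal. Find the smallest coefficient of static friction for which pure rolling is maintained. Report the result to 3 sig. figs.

μ_min ≈ 0.224

With I = MR², the ratio k = I/(MR²) is 1.
Translational: Mg sinθ − f = Ma. Rotational about the CM: fR = Iα = kMRa, so f = kMa.
These give a = g sinθ/(1+k) and the required friction f = kMg sinθ/(1+k).
With N = Mg cosθ, the no-slip condition f ≤ μN gives μ_min = f/N = k tanθ/(1+k).
μ_min = 1 × tan24.1° / 2 ≈ 0.224.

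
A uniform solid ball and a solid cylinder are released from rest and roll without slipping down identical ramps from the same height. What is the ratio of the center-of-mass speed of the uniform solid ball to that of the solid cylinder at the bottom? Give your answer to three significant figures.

Each satisfies Mgh = ½(1+k)Mv² with k = I/(MR²), so v ∝ 1/√(1+k).
For the uniform solid ball k = 0.4; for the solid cylinder k = 0.5.
v₁/v₂ = √((1+k₂)/(1+k₁)) = √(1.5/1.4) ≈ 1.04.

v_ratio ≈ 1.04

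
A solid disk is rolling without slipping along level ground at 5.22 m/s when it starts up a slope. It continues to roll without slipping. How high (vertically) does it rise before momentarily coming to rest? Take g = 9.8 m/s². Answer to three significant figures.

h ≈ 2.09 m

For this body I = (1/2)MR², i.e. k = I/(MR²) = 0.5.
Pure rolling means v = ωR; then KE = ½Mv² + ½I(v/R)² = ½(1+k)Mv² = (3/4)Mv².
At the top the kinetic energy is zero, so (3/4)Mv₀² = Mgh.
Thus h = (1+k)v₀²/(2g) = 1.5 × 5.22² / (2 × 9.8) ≈ 2.09 m.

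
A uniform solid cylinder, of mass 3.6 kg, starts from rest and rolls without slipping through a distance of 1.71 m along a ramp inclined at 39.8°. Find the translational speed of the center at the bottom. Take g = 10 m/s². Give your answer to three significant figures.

v ≈ 3.82 m/s

With I = (1/2)MR², the ratio k = I/(MR²) is 0.5.
Rolling without slipping gives ω = v/R, so the total kinetic energy is ½Mv² + ½Iω² = ½(1+k)Mv² = (3/4)Mv².
The vertical drop is h = L sinθ = 1.71 × sin39.8° = 1.095 m.
Energy conservation: Mgh = (3/4)Mv², so v = √(2gh/(1+k)) = √(2 × 10 × 1.095 / 1.5) ≈ 3.82 m/s.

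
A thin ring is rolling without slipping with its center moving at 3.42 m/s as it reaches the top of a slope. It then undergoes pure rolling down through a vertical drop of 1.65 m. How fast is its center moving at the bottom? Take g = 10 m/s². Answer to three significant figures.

v ≈ 5.31 m/s

For this body I = MR², i.e. k = I/(MR²) = 1.
Rolling without slipping gives ω = v/R, so the total kinetic energy is ½Mv² + ½Iω² = ½(1+k)Mv² = Mv².
Energy conservation: Mv₀² + Mgh = Mv², so v² = v₀² + 2gh/(1+k).
v = √(3.42² + 2×10×1.65/2) = √28.2 ≈ 5.31 m/s.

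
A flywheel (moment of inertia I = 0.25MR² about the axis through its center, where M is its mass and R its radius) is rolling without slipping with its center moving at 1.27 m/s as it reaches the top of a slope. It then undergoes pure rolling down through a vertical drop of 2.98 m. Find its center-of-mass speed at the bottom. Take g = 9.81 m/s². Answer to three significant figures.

v ≈ 6.96 m/s

Here I = 0.25MR², so the shape factor k = I/(MR²) = 0.25.
Rolling without slipping gives ω = v/R, so the total kinetic energy is ½Mv² + ½Iω² = ½(1+k)Mv² = (5/8)Mv².
Conserving energy between top and bottom: (5/8)Mv² = (5/8)Mv₀² + Mgh, hence v² = v₀² + 2gh/(1+k).
v = √(1.27² + 2×9.81×2.98/1.25) = √48.39 ≈ 6.96 m/s.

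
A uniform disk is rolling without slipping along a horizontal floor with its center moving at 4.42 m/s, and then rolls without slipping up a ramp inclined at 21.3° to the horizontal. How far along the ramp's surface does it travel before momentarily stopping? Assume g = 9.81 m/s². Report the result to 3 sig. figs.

With I = (1/2)MR², the ratio k = I/(MR²) is 0.5.
The rolling condition ω = v/R makes the rotational term ½I(v/R)² = ½kMv², so KE_total = ½(1+k)Mv² = (3/4)Mv².
Setting this equal to Mgh gives the vertical rise h = (1+k)v₀²/(2g) = 1.5×4.42²/(2×9.81) = 1.494 m.
Along the incline, d = h/sinθ = 1.494/sin21.3° ≈ 4.11 m.

d ≈ 4.11 m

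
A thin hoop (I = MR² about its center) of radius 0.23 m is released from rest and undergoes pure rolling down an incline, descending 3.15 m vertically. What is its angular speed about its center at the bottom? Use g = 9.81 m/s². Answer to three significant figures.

ω ≈ 24.2 rad/s

For this body I = MR², i.e. k = I/(MR²) = 1.
Pure rolling means v = ωR; then KE = ½Mv² + ½I(v/R)² = ½(1+k)Mv² = Mv².
Energy conservation Mgh = ½(1+k)Mv² gives v = √(2gh/(1+k)) = √(2 × 9.81 × 3.15 / 2) = 5.559 m/s.
The angular speed follows from ω = v/R = 5.559/0.23 ≈ 24.2 rad/s.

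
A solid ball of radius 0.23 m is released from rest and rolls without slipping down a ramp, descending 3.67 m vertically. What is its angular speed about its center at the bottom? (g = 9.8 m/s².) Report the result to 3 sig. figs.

With I = (2/5)MR², the ratio k = I/(MR²) is 0.4.
Pure rolling means v = ωR; then KE = ½Mv² + ½I(v/R)² = ½(1+k)Mv² = (7/10)Mv².
Energy conservation Mgh = ½(1+k)Mv² gives v = √(2gh/(1+k)) = √(2 × 9.8 × 3.67 / 1.4) = 7.168 m/s.
Then ω = v/R = 7.168 / 0.23 ≈ 31.2 rad/s.

ω ≈ 31.2 rad/s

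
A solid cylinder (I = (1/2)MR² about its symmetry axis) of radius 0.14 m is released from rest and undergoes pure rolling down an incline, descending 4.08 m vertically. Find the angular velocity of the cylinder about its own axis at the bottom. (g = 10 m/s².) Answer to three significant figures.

With I = (1/2)MR², the ratio k = I/(MR²) is 0.5.
Pure rolling means v = ωR; then KE = ½Mv² + ½I(v/R)² = ½(1+k)Mv² = (3/4)Mv².
Energy conservation Mgh = ½(1+k)Mv² gives v = √(2gh/(1+k)) = √(2 × 10 × 4.08 / 1.5) = 7.376 m/s.
Then ω = v/R = 7.376 / 0.14 ≈ 52.7 rad/s.

ω ≈ 52.7 rad/s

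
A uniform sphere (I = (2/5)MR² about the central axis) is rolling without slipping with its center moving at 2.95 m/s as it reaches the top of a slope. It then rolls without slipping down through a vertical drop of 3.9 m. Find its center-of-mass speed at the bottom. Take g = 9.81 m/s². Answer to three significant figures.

v ≈ 7.96 m/s

With I = (2/5)MR², the ratio k = I/(MR²) is 0.4.
The rolling condition ω = v/R makes the rotational term ½I(v/R)² = ½kMv², so KE_total = ½(1+k)Mv² = (7/10)Mv².
Energy conservation: (7/10)Mv₀² + Mgh = (7/10)Mv², so v² = v₀² + 2gh/(1+k).
v = √(2.95² + 2×9.81×3.9/1.4) = √63.36 ≈ 7.96 m/s.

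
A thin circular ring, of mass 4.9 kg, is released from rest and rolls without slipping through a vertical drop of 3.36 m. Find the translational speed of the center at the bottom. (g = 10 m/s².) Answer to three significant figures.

v ≈ 5.80 m/s

With I = MR², the ratio k = I/(MR²) is 1.
Rolling without slipping gives ω = v/R, so the total kinetic energy is ½Mv² + ½Iω² = ½(1+k)Mv² = Mv².
Setting Mgh = Mv² gives v = √(2gh/(1+k)) = √(2·10·3.36/2) ≈ 5.80 m/s.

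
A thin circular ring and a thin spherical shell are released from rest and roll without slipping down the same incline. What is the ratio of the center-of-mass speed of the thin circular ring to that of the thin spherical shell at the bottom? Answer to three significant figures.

Each satisfies Mgh = ½(1+k)Mv² with k = I/(MR²), so v ∝ 1/√(1+k).
For the thin circular ring k = 1; for the thin spherical shell k = 2/3.
v₁/v₂ = √((1+k₂)/(1+k₁)) = √(1.667/2) ≈ 0.913.

v_ratio ≈ 0.913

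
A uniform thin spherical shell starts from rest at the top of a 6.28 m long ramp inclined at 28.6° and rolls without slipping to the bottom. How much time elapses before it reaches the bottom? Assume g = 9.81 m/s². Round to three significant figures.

t ≈ 2.11 s

Here I = (2/3)MR², so the shape factor k = I/(MR²) = 2/3.
Along the incline Mg sinθ − f = Ma, and torque about the center fR = Iα = kMR²(a/R) gives f = kMa.
Hence a = g sinθ/(1+k) = 9.81×sin28.6°/1.667 = 2.818 m/s².
Starting from rest, L = ½at², so t = √(2L/a) = √(2×6.28/2.818) ≈ 2.11 s.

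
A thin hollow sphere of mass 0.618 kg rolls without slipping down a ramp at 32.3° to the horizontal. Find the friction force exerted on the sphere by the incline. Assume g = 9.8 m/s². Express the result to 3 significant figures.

The moment of inertia is (2/3)MR², giving k ≡ I/(MR²) = 2/3.
Newton's second law down the slope: Mg sinθ − f = Ma. The torque equation fR = Iα (with α = a/R) gives f = kMa.
Combining, a = g sinθ/(1+k) and f = kMa = kMg sinθ/(1+k).
f = (2/3) × 0.618 × 9.8 × sin32.3° / 1.667 ≈ 1.29 N.

f ≈ 1.29 N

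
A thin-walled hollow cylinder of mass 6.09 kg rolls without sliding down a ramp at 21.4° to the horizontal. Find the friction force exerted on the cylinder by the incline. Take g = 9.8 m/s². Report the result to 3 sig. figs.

f ≈ 10.9 N

For this body I = MR², i.e. k = I/(MR²) = 1.
Along the incline Mg sinθ − f = Ma, and torque about the center fR = Iα = kMR²(a/R) gives f = kMa.
Combining, a = g sinθ/(1+k) and f = kMa = kMg sinθ/(1+k).
f = 1 × 6.09 × 9.8 × sin21.4° / 2 ≈ 10.9 N.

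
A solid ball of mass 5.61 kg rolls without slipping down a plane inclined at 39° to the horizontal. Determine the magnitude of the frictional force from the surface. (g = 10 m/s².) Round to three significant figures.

The moment of inertia is (2/5)MR², giving k ≡ I/(MR²) = 0.4.
Along the incline Mg sinθ − f = Ma, and torque about the center fR = Iα = kMR²(a/R) gives f = kMa.
Combining, a = g sinθ/(1+k) and f = kMa = kMg sinθ/(1+k).
f = 0.4 × 5.61 × 10 × sin39° / 1.4 ≈ 10.1 N.

f ≈ 10.1 N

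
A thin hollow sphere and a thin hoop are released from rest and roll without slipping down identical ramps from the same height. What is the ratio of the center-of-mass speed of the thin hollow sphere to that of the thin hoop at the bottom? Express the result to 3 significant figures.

v_ratio ≈ 1.10

Each satisfies Mgh = ½(1+k)Mv² with k = I/(MR²), so v ∝ 1/√(1+k).
For the thin hollow sphere k = 2/3; for the thin hoop k = 1.
v₁/v₂ = √((1+k₂)/(1+k₁)) = √(2/1.667) ≈ 1.10.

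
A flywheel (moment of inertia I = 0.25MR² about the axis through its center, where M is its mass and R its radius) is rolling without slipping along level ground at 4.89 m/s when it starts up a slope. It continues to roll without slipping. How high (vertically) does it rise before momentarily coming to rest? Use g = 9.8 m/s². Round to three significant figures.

h ≈ 1.53 m

With I = 0.25MR², the ratio k = I/(MR²) is 0.25.
Rolling without slipping gives ω = v/R, so the total kinetic energy is ½Mv² + ½Iω² = ½(1+k)Mv² = (5/8)Mv².
At the top the kinetic energy is zero, so (5/8)Mv₀² = Mgh.
Thus h = (1+k)v₀²/(2g) = 1.25 × 4.89² / (2 × 9.8) ≈ 1.53 m.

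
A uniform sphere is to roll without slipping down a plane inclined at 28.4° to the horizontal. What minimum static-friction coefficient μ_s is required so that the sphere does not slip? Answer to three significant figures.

With I = (2/5)MR², the ratio k = I/(MR²) is 0.4.
Newton's second law down the slope: Mg sinθ − f = Ma. The torque equation fR = Iα (with α = a/R) gives f = kMa.
These give a = g sinθ/(1+k) and the required friction f = kMg sinθ/(1+k).
With N = Mg cosθ, the no-slip condition f ≤ μN gives μ_min = f/N = k tanθ/(1+k).
μ_min = 0.4 × tan28.4° / 1.4 ≈ 0.154.

μ_min ≈ 0.154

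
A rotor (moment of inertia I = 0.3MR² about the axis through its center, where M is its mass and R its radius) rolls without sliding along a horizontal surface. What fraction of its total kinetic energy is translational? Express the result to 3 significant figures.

fraction ≈ 0.769

With I = 0.3MR², the ratio k = I/(MR²) is 0.3.
Since ω = v/R, the translational part is ½Mv² and the rotational part is ½I(v/R)² = ½kMv²; the total is ½(1+k)Mv².
The translational fraction is therefore 1/(1+k) = 1/1.3 ≈ 0.769.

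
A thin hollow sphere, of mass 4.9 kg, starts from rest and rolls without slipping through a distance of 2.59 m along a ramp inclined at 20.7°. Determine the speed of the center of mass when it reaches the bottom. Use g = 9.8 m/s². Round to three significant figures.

v ≈ 3.28 m/s

The moment of inertia is (2/3)MR², giving k ≡ I/(MR²) = 2/3.
Pure rolling means v = ωR; then KE = ½Mv² + ½I(v/R)² = ½(1+k)Mv² = (5/6)Mv².
The vertical drop is h = L sinθ = 2.59 × sin20.7° = 0.9155 m.
Setting Mgh = (5/6)Mv² gives v = √(2gh/(1+k)) = √(2·9.8·0.9155/1.667) ≈ 3.28 m/s.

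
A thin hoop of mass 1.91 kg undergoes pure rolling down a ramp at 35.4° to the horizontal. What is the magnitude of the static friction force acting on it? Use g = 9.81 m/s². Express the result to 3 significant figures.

For this body I = MR², i.e. k = I/(MR²) = 1.
Newton's second law down the slope: Mg sinθ − f = Ma. The torque equation fR = Iα (with α = a/R) gives f = kMa.
Combining, a = g sinθ/(1+k) and f = kMa = kMg sinθ/(1+k).
f = 1 × 1.91 × 9.81 × sin35.4° / 2 ≈ 5.43 N.

f ≈ 5.43 N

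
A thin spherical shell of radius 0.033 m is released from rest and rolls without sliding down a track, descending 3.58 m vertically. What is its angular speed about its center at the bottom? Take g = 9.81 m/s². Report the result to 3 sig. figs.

Here I = (2/3)MR², so the shape factor k = I/(MR²) = 2/3.
Pure rolling means v = ωR; then KE = ½Mv² + ½I(v/R)² = ½(1+k)Mv² = (5/6)Mv².
Energy conservation Mgh = ½(1+k)Mv² gives v = √(2gh/(1+k)) = √(2 × 9.81 × 3.58 / 1.667) = 6.492 m/s.
The angular speed follows from ω = v/R = 6.492/0.033 ≈ 197 rad/s.

ω ≈ 197 rad/s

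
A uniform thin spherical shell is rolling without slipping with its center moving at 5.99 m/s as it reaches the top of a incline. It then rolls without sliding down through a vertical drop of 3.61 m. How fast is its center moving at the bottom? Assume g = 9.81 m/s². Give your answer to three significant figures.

v ≈ 8.85 m/s

Here I = (2/3)MR², so the shape factor k = I/(MR²) = 2/3.
Rolling without slipping gives ω = v/R, so the total kinetic energy is ½Mv² + ½Iω² = ½(1+k)Mv² = (5/6)Mv².
Conserving energy between top and bottom: (5/6)Mv² = (5/6)Mv₀² + Mgh, hence v² = v₀² + 2gh/(1+k).
v = √(5.99² + 2×9.81×3.61/1.667) = √78.38 ≈ 8.85 m/s.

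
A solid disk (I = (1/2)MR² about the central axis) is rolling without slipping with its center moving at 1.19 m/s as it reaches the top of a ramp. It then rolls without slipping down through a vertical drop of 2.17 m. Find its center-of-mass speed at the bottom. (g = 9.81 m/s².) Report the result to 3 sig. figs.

Here I = (1/2)MR², so the shape factor k = I/(MR²) = 0.5.
Since it rolls without slipping, ω = v/R and KE = ½Mv² + ½Iω² = ½(1+k)Mv² = (3/4)Mv².
Conserving energy between top and bottom: (3/4)Mv² = (3/4)Mv₀² + Mgh, hence v² = v₀² + 2gh/(1+k).
v = √(1.19² + 2×9.81×2.17/1.5) = √29.8 ≈ 5.46 m/s.

v ≈ 5.46 m/s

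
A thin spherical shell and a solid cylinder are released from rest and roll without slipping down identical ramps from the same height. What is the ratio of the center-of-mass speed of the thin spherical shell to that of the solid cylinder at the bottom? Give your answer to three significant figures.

Each satisfies Mgh = ½(1+k)Mv² with k = I/(MR²), so v ∝ 1/√(1+k).
For the thin spherical shell k = 2/3; for the solid cylinder k = 0.5.
v₁/v₂ = √((1+k₂)/(1+k₁)) = √(1.5/1.667) ≈ 0.949.

v_ratio ≈ 0.949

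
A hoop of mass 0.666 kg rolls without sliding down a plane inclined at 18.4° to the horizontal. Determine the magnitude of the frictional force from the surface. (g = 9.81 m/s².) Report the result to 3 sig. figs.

The moment of inertia is MR², giving k ≡ I/(MR²) = 1.
Newton's second law down the slope: Mg sinθ − f = Ma. The torque equation fR = Iα (with α = a/R) gives f = kMa.
Combining, a = g sinθ/(1+k) and f = kMa = kMg sinθ/(1+k).
f = 1 × 0.666 × 9.81 × sin18.4° / 2 ≈ 1.03 N.

f ≈ 1.03 N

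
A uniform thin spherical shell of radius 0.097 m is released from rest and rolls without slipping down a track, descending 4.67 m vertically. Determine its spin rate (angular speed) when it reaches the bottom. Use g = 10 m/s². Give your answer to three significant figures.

ω ≈ 77.2 rad/s

With I = (2/3)MR², the ratio k = I/(MR²) is 2/3.
The rolling condition ω = v/R makes the rotational term ½I(v/R)² = ½kMv², so KE_total = ½(1+k)Mv² = (5/6)Mv².
Energy conservation Mgh = ½(1+k)Mv² gives v = √(2gh/(1+k)) = √(2 × 10 × 4.67 / 1.667) = 7.486 m/s.
The angular speed follows from ω = v/R = 7.486/0.097 ≈ 77.2 rad/s.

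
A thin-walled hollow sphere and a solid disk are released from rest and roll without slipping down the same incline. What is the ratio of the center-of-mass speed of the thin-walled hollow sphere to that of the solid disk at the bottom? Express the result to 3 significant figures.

Each satisfies Mgh = ½(1+k)Mv² with k = I/(MR²), so v ∝ 1/√(1+k).
For the thin-walled hollow sphere k = 2/3; for the solid disk k = 0.5.
v₁/v₂ = √((1+k₂)/(1+k₁)) = √(1.5/1.667) ≈ 0.949.

v_ratio ≈ 0.949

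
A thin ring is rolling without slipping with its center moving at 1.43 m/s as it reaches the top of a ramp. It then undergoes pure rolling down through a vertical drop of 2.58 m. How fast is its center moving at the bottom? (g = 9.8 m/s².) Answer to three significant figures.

With I = MR², the ratio k = I/(MR²) is 1.
Since it rolls without slipping, ω = v/R and KE = ½Mv² + ½Iω² = ½(1+k)Mv² = Mv².
Energy conservation: Mv₀² + Mgh = Mv², so v² = v₀² + 2gh/(1+k).
v = √(1.43² + 2×9.8×2.58/2) = √27.33 ≈ 5.23 m/s.

v ≈ 5.23 m/s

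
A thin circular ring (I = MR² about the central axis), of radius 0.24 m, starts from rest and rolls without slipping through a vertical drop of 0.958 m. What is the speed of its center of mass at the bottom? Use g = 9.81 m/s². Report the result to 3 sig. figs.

The moment of inertia is MR², giving k ≡ I/(MR²) = 1.
Since it rolls without slipping, ω = v/R and KE = ½Mv² + ½Iω² = ½(1+k)Mv² = Mv².
Setting Mgh = Mv² gives v = √(2gh/(1+k)) = √(2·9.81·0.958/2) ≈ 3.07 m/s.

v ≈ 3.07 m/s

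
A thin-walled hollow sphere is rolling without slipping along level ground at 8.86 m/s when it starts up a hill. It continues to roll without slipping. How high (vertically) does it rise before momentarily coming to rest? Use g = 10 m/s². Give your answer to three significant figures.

Here I = (2/3)MR², so the shape factor k = I/(MR²) = 2/3.
Pure rolling means v = ωR; then KE = ½Mv² + ½I(v/R)² = ½(1+k)Mv² = (5/6)Mv².
At the top the kinetic energy is zero, so (5/6)Mv₀² = Mgh.
Thus h = (1+k)v₀²/(2g) = 1.667 × 8.86² / (2 × 10) ≈ 6.54 m.

h ≈ 6.54 m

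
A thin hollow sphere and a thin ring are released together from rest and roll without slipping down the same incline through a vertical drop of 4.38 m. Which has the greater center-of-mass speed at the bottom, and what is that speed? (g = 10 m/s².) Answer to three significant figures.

For rolling without slipping, Mgh = ½(1+k)Mv² where k = I/(MR²), so v = √(2gh/(1+k)).
Thin hollow sphere: k = 2/3, giving v = √(2×10×4.38/1.667) = 7.25 m/s.
Thin ring: k = 1, giving v = √(2×10×4.38/2) = 6.618 m/s.
The smaller k wins: the thin hollow sphere, at ≈ 7.25 m/s.

the thin hollow sphere, at v ≈ 7.25 m/s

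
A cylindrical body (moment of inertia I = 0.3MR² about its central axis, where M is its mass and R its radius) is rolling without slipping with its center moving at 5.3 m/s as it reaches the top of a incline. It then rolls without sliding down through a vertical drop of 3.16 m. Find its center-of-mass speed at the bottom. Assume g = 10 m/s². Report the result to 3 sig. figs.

The moment of inertia is 0.3MR², giving k ≡ I/(MR²) = 0.3.
Rolling without slipping gives ω = v/R, so the total kinetic energy is ½Mv² + ½Iω² = ½(1+k)Mv² = (13/20)Mv².
Conserving energy between top and bottom: (13/20)Mv² = (13/20)Mv₀² + Mgh, hence v² = v₀² + 2gh/(1+k).
v = √(5.3² + 2×10×3.16/1.3) = √76.71 ≈ 8.76 m/s.

v ≈ 8.76 m/s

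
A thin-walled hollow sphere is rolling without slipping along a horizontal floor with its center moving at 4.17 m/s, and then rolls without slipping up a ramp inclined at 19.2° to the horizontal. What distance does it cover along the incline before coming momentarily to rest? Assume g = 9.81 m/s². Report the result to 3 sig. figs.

With I = (2/3)MR², the ratio k = I/(MR²) is 2/3.
Rolling without slipping gives ω = v/R, so the total kinetic energy is ½Mv² + ½Iω² = ½(1+k)Mv² = (5/6)Mv².
Setting this equal to Mgh gives the vertical rise h = (1+k)v₀²/(2g) = 1.667×4.17²/(2×9.81) = 1.477 m.
Along the incline, d = h/sinθ = 1.477/sin19.2° ≈ 4.49 m.

d ≈ 4.49 m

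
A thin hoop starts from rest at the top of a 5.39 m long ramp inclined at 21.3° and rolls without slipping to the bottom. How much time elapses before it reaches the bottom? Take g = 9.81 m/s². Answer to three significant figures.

t ≈ 2.46 s

For this body I = MR², i.e. k = I/(MR²) = 1.
Translational: Mg sinθ − f = Ma. Rotational about the CM: fR = Iα = kMRa, so f = kMa.
Hence a = g sinθ/(1+k) = 9.81×sin21.3°/2 = 1.782 m/s².
With constant a from rest, t = √(2L/a) = √(2·5.39/1.782) ≈ 2.46 s.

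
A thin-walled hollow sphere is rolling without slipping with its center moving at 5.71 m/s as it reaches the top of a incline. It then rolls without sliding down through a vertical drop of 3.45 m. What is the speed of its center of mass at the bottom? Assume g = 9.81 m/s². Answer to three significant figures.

The moment of inertia is (2/3)MR², giving k ≡ I/(MR²) = 2/3.
Since it rolls without slipping, ω = v/R and KE = ½Mv² + ½Iω² = ½(1+k)Mv² = (5/6)Mv².
Energy conservation: (5/6)Mv₀² + Mgh = (5/6)Mv², so v² = v₀² + 2gh/(1+k).
v = √(5.71² + 2×9.81×3.45/1.667) = √73.22 ≈ 8.56 m/s.

v ≈ 8.56 m/s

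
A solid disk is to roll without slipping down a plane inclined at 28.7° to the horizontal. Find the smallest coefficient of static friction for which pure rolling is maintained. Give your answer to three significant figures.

The moment of inertia is (1/2)MR², giving k ≡ I/(MR²) = 0.5.
Newton's second law down the slope: Mg sinθ − f = Ma. The torque equation fR = Iα (with α = a/R) gives f = kMa.
These give a = g sinθ/(1+k) and the required friction f = kMg sinθ/(1+k).
With N = Mg cosθ, the no-slip condition f ≤ μN gives μ_min = f/N = k tanθ/(1+k).
μ_min = 0.5 × tan28.7° / 1.5 ≈ 0.182.

μ_min ≈ 0.182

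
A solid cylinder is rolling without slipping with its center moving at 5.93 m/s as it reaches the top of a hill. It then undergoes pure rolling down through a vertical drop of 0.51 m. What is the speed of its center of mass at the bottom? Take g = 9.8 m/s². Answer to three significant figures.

v ≈ 6.47 m/s

Here I = (1/2)MR², so the shape factor k = I/(MR²) = 0.5.
Rolling without slipping gives ω = v/R, so the total kinetic energy is ½Mv² + ½Iω² = ½(1+k)Mv² = (3/4)Mv².
Energy conservation: (3/4)Mv₀² + Mgh = (3/4)Mv², so v² = v₀² + 2gh/(1+k).
v = √(5.93² + 2×9.8×0.51/1.5) = √41.83 ≈ 6.47 m/s.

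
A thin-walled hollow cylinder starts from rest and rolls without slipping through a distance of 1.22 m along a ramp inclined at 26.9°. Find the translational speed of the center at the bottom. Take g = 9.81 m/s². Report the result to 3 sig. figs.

v ≈ 2.33 m/s

With I = MR², the ratio k = I/(MR²) is 1.
Pure rolling means v = ωR; then KE = ½Mv² + ½I(v/R)² = ½(1+k)Mv² = Mv².
The vertical drop is h = L sinθ = 1.22 × sin26.9° = 0.552 m.
Energy conservation: Mgh = Mv², so v = √(2gh/(1+k)) = √(2 × 9.81 × 0.552 / 2) ≈ 2.33 m/s.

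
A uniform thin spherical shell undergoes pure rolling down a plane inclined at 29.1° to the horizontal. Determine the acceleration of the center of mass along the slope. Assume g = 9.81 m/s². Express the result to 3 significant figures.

Here I = (2/3)MR², so the shape factor k = I/(MR²) = 2/3.
Along the incline Mg sinθ − f = Ma, and torque about the center fR = Iα = kMR²(a/R) gives f = kMa.
Eliminating f: Mg sinθ = (1+k)Ma, so a = g sinθ/(1+k) = 9.81 × sin29.1° / 1.667 ≈ 2.86 m/s².

a ≈ 2.86 m/s²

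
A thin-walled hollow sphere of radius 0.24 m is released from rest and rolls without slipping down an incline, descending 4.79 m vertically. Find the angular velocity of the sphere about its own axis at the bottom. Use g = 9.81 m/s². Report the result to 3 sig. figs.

ω ≈ 31.3 rad/s

The moment of inertia is (2/3)MR², giving k ≡ I/(MR²) = 2/3.
Pure rolling means v = ωR; then KE = ½Mv² + ½I(v/R)² = ½(1+k)Mv² = (5/6)Mv².
Energy conservation Mgh = ½(1+k)Mv² gives v = √(2gh/(1+k)) = √(2 × 9.81 × 4.79 / 1.667) = 7.509 m/s.
Then ω = v/R = 7.509 / 0.24 ≈ 31.3 rad/s.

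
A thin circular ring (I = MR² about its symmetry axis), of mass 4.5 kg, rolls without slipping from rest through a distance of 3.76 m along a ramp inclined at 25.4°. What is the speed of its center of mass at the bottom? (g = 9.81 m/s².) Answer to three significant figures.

v ≈ 3.98 m/s

For this body I = MR², i.e. k = I/(MR²) = 1.
Since it rolls without slipping, ω = v/R and KE = ½Mv² + ½Iω² = ½(1+k)Mv² = Mv².
The vertical drop is h = L sinθ = 3.76 × sin25.4° = 1.613 m.
Setting Mgh = Mv² gives v = √(2gh/(1+k)) = √(2·9.81·1.613/2) ≈ 3.98 m/s.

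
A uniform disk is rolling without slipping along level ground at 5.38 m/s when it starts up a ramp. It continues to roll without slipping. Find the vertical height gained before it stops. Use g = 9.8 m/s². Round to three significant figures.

For this body I = (1/2)MR², i.e. k = I/(MR²) = 0.5.
Pure rolling means v = ωR; then KE = ½Mv² + ½I(v/R)² = ½(1+k)Mv² = (3/4)Mv².
All of this converts to potential energy at the highest point: (3/4)Mv₀² = Mgh.
Thus h = (1+k)v₀²/(2g) = 1.5 × 5.38² / (2 × 9.8) ≈ 2.22 m.

h ≈ 2.22 m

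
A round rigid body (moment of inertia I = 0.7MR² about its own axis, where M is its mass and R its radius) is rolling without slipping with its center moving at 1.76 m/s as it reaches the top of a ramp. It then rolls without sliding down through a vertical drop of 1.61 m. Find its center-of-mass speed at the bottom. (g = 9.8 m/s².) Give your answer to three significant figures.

Here I = 0.7MR², so the shape factor k = I/(MR²) = 0.7.
The rolling condition ω = v/R makes the rotational term ½I(v/R)² = ½kMv², so KE_total = ½(1+k)Mv² = (17/20)Mv².
Energy conservation: (17/20)Mv₀² + Mgh = (17/20)Mv², so v² = v₀² + 2gh/(1+k).
v = √(1.76² + 2×9.8×1.61/1.7) = √21.66 ≈ 4.65 m/s.

v ≈ 4.65 m/s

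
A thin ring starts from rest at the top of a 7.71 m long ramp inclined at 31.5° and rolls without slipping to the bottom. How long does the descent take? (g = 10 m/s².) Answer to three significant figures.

t ≈ 2.43 s

With I = MR², the ratio k = I/(MR²) is 1.
Translational: Mg sinθ − f = Ma. Rotational about the CM: fR = Iα = kMRa, so f = kMa.
Hence a = g sinθ/(1+k) = 10×sin31.5°/2 = 2.612 m/s².
With constant a from rest, t = √(2L/a) = √(2·7.71/2.612) ≈ 2.43 s.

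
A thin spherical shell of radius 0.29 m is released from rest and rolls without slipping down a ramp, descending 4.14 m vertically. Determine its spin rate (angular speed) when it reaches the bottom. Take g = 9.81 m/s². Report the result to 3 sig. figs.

ω ≈ 24.1 rad/s

Here I = (2/3)MR², so the shape factor k = I/(MR²) = 2/3.
Since it rolls without slipping, ω = v/R and KE = ½Mv² + ½Iω² = ½(1+k)Mv² = (5/6)Mv².
Energy conservation Mgh = ½(1+k)Mv² gives v = √(2gh/(1+k)) = √(2 × 9.81 × 4.14 / 1.667) = 6.981 m/s.
Then ω = v/R = 6.981 / 0.29 ≈ 24.1 rad/s.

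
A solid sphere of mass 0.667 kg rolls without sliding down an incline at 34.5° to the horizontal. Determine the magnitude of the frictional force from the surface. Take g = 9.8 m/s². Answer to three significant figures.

With I = (2/5)MR², the ratio k = I/(MR²) is 0.4.
Newton's second law down the slope: Mg sinθ − f = Ma. The torque equation fR = Iα (with α = a/R) gives f = kMa.
Combining, a = g sinθ/(1+k) and f = kMa = kMg sinθ/(1+k).
f = 0.4 × 0.667 × 9.8 × sin34.5° / 1.4 ≈ 1.06 N.

f ≈ 1.06 N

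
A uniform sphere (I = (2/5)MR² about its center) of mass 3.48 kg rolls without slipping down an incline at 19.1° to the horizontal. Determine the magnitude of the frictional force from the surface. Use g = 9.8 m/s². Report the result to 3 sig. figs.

Here I = (2/5)MR², so the shape factor k = I/(MR²) = 0.4.
Translational: Mg sinθ − f = Ma. Rotational about the CM: fR = Iα = kMRa, so f = kMa.
Combining, a = g sinθ/(1+k) and f = kMa = kMg sinθ/(1+k).
f = 0.4 × 3.48 × 9.8 × sin19.1° / 1.4 ≈ 3.19 N.

f ≈ 3.19 N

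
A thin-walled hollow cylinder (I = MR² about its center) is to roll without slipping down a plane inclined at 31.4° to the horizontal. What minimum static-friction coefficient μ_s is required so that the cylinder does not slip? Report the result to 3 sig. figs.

Here I = MR², so the shape factor k = I/(MR²) = 1.
Newton's second law down the slope: Mg sinθ − f = Ma. The torque equation fR = Iα (with α = a/R) gives f = kMa.
These give a = g sinθ/(1+k) and the required friction f = kMg sinθ/(1+k).
The normal force is N = Mg cosθ, so μ_min = f/N = k tanθ/(1+k).
μ_min = 1 × tan31.4° / 2 ≈ 0.305.

μ_min ≈ 0.305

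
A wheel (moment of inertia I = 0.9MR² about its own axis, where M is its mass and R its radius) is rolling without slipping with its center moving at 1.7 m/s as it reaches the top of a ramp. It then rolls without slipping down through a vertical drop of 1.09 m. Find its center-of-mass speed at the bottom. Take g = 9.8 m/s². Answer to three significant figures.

With I = 0.9MR², the ratio k = I/(MR²) is 0.9.
Pure rolling means v = ωR; then KE = ½Mv² + ½I(v/R)² = ½(1+k)Mv² = (19/20)Mv².
Conserving energy between top and bottom: (19/20)Mv² = (19/20)Mv₀² + Mgh, hence v² = v₀² + 2gh/(1+k).
v = √(1.7² + 2×9.8×1.09/1.9) = √14.13 ≈ 3.76 m/s.

v ≈ 3.76 m/s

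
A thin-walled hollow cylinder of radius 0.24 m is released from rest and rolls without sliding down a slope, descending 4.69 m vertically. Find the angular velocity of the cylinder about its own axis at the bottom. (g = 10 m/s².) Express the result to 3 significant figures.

For this body I = MR², i.e. k = I/(MR²) = 1.
The rolling condition ω = v/R makes the rotational term ½I(v/R)² = ½kMv², so KE_total = ½(1+k)Mv² = Mv².
Energy conservation Mgh = ½(1+k)Mv² gives v = √(2gh/(1+k)) = √(2 × 10 × 4.69 / 2) = 6.848 m/s.
The angular speed follows from ω = v/R = 6.848/0.24 ≈ 28.5 rad/s.

ω ≈ 28.5 rad/s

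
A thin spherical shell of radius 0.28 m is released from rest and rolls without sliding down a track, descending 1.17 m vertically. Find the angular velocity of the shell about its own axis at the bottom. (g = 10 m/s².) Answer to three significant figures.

Here I = (2/3)MR², so the shape factor k = I/(MR²) = 2/3.
Rolling without slipping gives ω = v/R, so the total kinetic energy is ½Mv² + ½Iω² = ½(1+k)Mv² = (5/6)Mv².
Energy conservation Mgh = ½(1+k)Mv² gives v = √(2gh/(1+k)) = √(2 × 10 × 1.17 / 1.667) = 3.747 m/s.
The angular speed follows from ω = v/R = 3.747/0.28 ≈ 13.4 rad/s.

ω ≈ 13.4 rad/s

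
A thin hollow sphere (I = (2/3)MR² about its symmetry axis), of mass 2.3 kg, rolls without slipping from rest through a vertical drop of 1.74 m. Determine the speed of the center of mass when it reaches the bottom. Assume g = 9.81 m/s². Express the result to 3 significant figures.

v ≈ 4.53 m/s

The moment of inertia is (2/3)MR², giving k ≡ I/(MR²) = 2/3.
The rolling condition ω = v/R makes the rotational term ½I(v/R)² = ½kMv², so KE_total = ½(1+k)Mv² = (5/6)Mv².
Setting Mgh = (5/6)Mv² gives v = √(2gh/(1+k)) = √(2·9.81·1.74/1.667) ≈ 4.53 m/s.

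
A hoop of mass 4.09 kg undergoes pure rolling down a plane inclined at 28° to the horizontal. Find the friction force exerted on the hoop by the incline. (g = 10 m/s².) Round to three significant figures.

f ≈ 9.60 N

With I = MR², the ratio k = I/(MR²) is 1.
Translational: Mg sinθ − f = Ma. Rotational about the CM: fR = Iα = kMRa, so f = kMa.
Combining, a = g sinθ/(1+k) and f = kMa = kMg sinθ/(1+k).
f = 1 × 4.09 × 10 × sin28° / 2 ≈ 9.60 N.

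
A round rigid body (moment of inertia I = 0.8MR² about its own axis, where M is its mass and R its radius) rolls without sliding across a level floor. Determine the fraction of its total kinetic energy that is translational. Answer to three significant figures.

fraction ≈ 0.556

The moment of inertia is 0.8MR², giving k ≡ I/(MR²) = 0.8.
With ω = v/R, KE_trans = ½Mv² and KE_rot = ½Iω² = ½kMv², so KE_total = ½(1+k)Mv².
The translational fraction is therefore 1/(1+k) = 1/1.8 ≈ 0.556.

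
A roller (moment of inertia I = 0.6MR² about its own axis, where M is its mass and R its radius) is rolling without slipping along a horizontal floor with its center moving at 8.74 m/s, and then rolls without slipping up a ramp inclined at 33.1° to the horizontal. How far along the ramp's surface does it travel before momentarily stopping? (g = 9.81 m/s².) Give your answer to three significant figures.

Here I = 0.6MR², so the shape factor k = I/(MR²) = 0.6.
Since it rolls without slipping, ω = v/R and KE = ½Mv² + ½Iω² = ½(1+k)Mv² = (4/5)Mv².
Setting this equal to Mgh gives the vertical rise h = (1+k)v₀²/(2g) = 1.6×8.74²/(2×9.81) = 6.229 m.
Along the incline, d = h/sinθ = 6.229/sin33.1° ≈ 11.4 m.

d ≈ 11.4 m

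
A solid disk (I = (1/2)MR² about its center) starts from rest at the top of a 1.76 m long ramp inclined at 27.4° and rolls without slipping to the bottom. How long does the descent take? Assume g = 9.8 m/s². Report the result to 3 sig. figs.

For this body I = (1/2)MR², i.e. k = I/(MR²) = 0.5.
Along the incline Mg sinθ − f = Ma, and torque about the center fR = Iα = kMR²(a/R) gives f = kMa.
Hence a = g sinθ/(1+k) = 9.8×sin27.4°/1.5 = 3.007 m/s².
Starting from rest, L = ½at², so t = √(2L/a) = √(2×1.76/3.007) ≈ 1.08 s.

t ≈ 1.08 s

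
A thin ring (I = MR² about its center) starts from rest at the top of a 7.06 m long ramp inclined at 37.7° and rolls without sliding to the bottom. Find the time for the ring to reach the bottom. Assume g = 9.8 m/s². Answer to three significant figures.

Here I = MR², so the shape factor k = I/(MR²) = 1.
Newton's second law down the slope: Mg sinθ − f = Ma. The torque equation fR = Iα (with α = a/R) gives f = kMa.
Hence a = g sinθ/(1+k) = 9.8×sin37.7°/2 = 2.996 m/s².
Starting from rest, L = ½at², so t = √(2L/a) = √(2×7.06/2.996) ≈ 2.17 s.

t ≈ 2.17 s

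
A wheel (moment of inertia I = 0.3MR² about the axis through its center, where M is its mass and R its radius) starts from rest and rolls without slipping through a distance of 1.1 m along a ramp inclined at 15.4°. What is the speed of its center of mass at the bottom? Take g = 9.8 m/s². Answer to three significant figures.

v ≈ 2.10 m/s

For this body I = 0.3MR², i.e. k = I/(MR²) = 0.3.
The rolling condition ω = v/R makes the rotational term ½I(v/R)² = ½kMv², so KE_total = ½(1+k)Mv² = (13/20)Mv².
The vertical drop is h = L sinθ = 1.1 × sin15.4° = 0.2921 m.
Energy conservation: Mgh = (13/20)Mv², so v = √(2gh/(1+k)) = √(2 × 9.8 × 0.2921 / 1.3) ≈ 2.10 m/s.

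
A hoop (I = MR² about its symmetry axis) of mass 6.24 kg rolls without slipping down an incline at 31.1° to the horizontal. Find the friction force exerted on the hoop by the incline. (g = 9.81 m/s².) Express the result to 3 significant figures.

Here I = MR², so the shape factor k = I/(MR²) = 1.
Newton's second law down the slope: Mg sinθ − f = Ma. The torque equation fR = Iα (with α = a/R) gives f = kMa.
Combining, a = g sinθ/(1+k) and f = kMa = kMg sinθ/(1+k).
f = 1 × 6.24 × 9.81 × sin31.1° / 2 ≈ 15.8 N.

f ≈ 15.8 N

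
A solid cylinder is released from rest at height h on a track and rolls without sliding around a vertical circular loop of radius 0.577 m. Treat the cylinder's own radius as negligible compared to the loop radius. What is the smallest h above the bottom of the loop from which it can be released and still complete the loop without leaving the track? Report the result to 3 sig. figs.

h_min ≈ 1.59 m

With I = (1/2)MR², the ratio k = I/(MR²) is 0.5.
At the top, contact is just lost when gravity alone supplies the centripetal force: Mg = Mv_top²/r, i.e. v_top² = gr.
With ω = v/R, the kinetic energy at speed v is ½(1+k)Mv² = (3/4)Mv².
Energy conservation from release (height h) to the top (height 2r): Mgh = Mg(2r) + (3/4)M·gr.
Thus h_min = 2r + (1+k)r/2 = r(2 + 1.5/2) = 0.577 × 2.75 ≈ 1.59 m.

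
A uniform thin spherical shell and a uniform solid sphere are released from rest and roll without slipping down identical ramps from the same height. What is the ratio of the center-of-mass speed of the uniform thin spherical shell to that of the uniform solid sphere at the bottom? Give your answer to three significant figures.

Each satisfies Mgh = ½(1+k)Mv² with k = I/(MR²), so v ∝ 1/√(1+k).
For the uniform thin spherical shell k = 2/3; for the uniform solid sphere k = 0.4.
v₁/v₂ = √((1+k₂)/(1+k₁)) = √(1.4/1.667) ≈ 0.917.

v_ratio ≈ 0.917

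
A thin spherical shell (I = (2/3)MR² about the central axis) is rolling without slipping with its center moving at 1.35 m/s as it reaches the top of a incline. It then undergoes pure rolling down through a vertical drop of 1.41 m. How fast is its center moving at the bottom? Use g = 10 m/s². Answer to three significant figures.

Here I = (2/3)MR², so the shape factor k = I/(MR²) = 2/3.
Rolling without slipping gives ω = v/R, so the total kinetic energy is ½Mv² + ½Iω² = ½(1+k)Mv² = (5/6)Mv².
Energy conservation: (5/6)Mv₀² + Mgh = (5/6)Mv², so v² = v₀² + 2gh/(1+k).
v = √(1.35² + 2×10×1.41/1.667) = √18.74 ≈ 4.33 m/s.

v ≈ 4.33 m/s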